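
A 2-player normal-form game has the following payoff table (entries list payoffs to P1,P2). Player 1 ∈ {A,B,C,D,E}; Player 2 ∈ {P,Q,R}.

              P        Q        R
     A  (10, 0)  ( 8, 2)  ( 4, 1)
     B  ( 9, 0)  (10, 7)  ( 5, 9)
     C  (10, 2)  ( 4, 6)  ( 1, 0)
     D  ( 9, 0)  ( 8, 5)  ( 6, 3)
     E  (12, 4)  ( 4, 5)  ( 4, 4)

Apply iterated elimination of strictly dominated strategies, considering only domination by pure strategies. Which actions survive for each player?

Remaining: P1:{B,D} P2:{Q,R}

P2 drop P (Q beats it: A:2>0 B:7>0 C:6>2 D:5>0 E:5>4)
P1 drop A (B beats it: Q:10>8 R:5>4)
P1 drop C (B beats it: Q:10>4 R:5>1)
P1 drop E (B beats it: Q:10>4 R:5>4)
P1→{B,D} P2→{Q,R}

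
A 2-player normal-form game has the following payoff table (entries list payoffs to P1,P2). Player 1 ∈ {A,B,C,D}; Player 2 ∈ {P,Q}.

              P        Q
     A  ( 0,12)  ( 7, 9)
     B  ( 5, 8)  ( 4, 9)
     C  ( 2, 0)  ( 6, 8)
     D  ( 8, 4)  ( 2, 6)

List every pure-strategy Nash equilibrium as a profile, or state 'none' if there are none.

Equilibria: none

(A,P): not NE [P1→D gives 8>0]
(A,Q): not NE [P2→P gives 12>9]
(B,P): not NE [P1→D gives 8>5; P2→Q gives 9>8]
(B,Q): not NE [P1→A gives 7>4]
(C,P): not NE [P1→D gives 8>2; P2→Q gives 8>0]
(C,Q): not NE [P1→A gives 7>6]
(D,P): not NE [P2→Q gives 6>4]
(D,Q): not NE [P1→A gives 7>2]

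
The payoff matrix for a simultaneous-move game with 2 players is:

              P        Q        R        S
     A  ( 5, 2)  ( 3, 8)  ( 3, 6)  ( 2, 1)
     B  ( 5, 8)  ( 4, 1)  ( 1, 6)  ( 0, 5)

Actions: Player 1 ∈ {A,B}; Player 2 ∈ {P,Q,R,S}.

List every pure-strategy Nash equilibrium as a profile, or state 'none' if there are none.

Nash profiles: (B,P)

(A,P): not NE [P2→Q gives 8>2]
(A,Q): not NE [P1→B gives 4>3]
(A,R): not NE [P2→Q gives 8>6]
(A,S): not NE [P2→Q gives 8>1]
(B,P): NE
(B,Q): not NE [P2→P gives 8>1]
(B,R): not NE [P1→A gives 3>1; P2→P gives 8>6]
(B,S): not NE [P1→A gives 2>0; P2→P gives 8>5]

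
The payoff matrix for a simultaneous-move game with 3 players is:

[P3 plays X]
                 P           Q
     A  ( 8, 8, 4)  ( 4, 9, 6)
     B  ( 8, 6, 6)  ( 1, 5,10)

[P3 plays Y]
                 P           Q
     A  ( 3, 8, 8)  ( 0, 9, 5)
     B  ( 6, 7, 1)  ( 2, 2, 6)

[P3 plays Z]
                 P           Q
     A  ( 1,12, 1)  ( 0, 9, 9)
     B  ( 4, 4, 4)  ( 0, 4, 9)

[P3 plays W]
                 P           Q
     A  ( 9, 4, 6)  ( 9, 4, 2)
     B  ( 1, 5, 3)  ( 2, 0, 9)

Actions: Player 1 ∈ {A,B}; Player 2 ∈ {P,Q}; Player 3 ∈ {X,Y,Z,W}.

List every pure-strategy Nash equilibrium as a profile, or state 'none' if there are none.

(A,P,X): not NE [P2→Q gives 9>8; P3→Y gives 8>4]
(A,P,Y): not NE [P1→B gives 6>3; P2→Q gives 9>8]
(A,P,Z): not NE [P1→B gives 4>1; P3→Y gives 8>1]
(A,P,W): not NE [P3→Y gives 8>6]
(A,Q,X): not NE [P3→Z gives 9>6]
(A,Q,Y): not NE [P1→B gives 2>0; P3→Z gives 9>5]
(A,Q,Z): not NE [P2→P gives 12>9]
(A,Q,W): not NE [P3→Z gives 9>2]
(B,P,X): NE
(B,P,Y): not NE [P3→X gives 6>1]
(B,P,Z): not NE [P3→X gives 6>4]
(B,P,W): not NE [P1→A gives 9>1; P3→X gives 6>3]
(B,Q,X): not NE [P1→A gives 4>1; P2→P gives 6>5]
(B,Q,Y): not NE [P2→P gives 7>2; P3→X gives 10>6]
(B,Q,Z): not NE [P3→X gives 10>9]
(B,Q,W): not NE [P1→A gives 9>2; P2→P gives 5>0; P3→X gives 10>9]

Nash profiles: (B,P,X)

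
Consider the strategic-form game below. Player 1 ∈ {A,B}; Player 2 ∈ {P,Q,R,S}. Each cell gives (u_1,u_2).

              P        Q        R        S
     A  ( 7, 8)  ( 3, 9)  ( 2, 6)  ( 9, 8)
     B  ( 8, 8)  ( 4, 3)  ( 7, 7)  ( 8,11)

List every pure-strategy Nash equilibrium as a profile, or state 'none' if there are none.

(A,P): not NE [P1→B gives 8>7; P2→Q gives 9>8]
(A,Q): not NE [P1→B gives 4>3]
(A,R): not NE [P1→B gives 7>2; P2→Q gives 9>6]
(A,S): not NE [P2→Q gives 9>8]
(B,P): not NE [P2→S gives 11>8]
(B,Q): not NE [P2→S gives 11>3]
(B,R): not NE [P2→S gives 11>7]
(B,S): not NE [P1→A gives 9>8]

Equilibria: none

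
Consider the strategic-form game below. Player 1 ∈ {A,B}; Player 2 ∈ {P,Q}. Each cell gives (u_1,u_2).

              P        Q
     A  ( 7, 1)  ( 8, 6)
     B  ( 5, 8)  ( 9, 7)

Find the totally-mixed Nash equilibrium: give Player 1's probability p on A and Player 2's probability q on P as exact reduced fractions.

P1 indiff ⇒ q·7+(1-q)·8 = q·5+(1-q)·9 ⇒ q(2) = (1-q)(1) ⇒ q = 1/3
P2 indiff ⇒ p·1+(1-p)·8 = p·6+(1-p)·7 ⇒ p(-5) = (1-p)(-1) ⇒ p = 1/6

P1 mixes 1/6 on A; P2 mixes 1/3 on P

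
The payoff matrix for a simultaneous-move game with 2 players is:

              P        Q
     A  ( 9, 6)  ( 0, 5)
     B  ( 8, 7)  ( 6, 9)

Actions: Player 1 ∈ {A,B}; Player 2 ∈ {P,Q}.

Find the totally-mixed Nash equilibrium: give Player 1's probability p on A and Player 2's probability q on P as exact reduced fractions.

P1 indiff ⇒ q·9+(1-q)·0 = q·8+(1-q)·6 ⇒ q(1) = (1-q)(6) ⇒ q = 6/7
P2 indiff ⇒ p·6+(1-p)·7 = p·5+(1-p)·9 ⇒ p(1) = (1-p)(2) ⇒ p = 2/3

(p,q) = (2/3, 6/7)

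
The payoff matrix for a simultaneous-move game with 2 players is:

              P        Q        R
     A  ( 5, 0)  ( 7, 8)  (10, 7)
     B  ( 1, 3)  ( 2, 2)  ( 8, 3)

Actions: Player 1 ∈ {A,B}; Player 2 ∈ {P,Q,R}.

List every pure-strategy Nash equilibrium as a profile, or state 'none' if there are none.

(A,P): not NE [P2→Q gives 8>0]
(A,Q): NE
(A,R): not NE [P2→Q gives 8>7]
(B,P): not NE [P1→A gives 5>1]
(B,Q): not NE [P1→A gives 7>2; P2→R gives 3>2]
(B,R): not NE [P1→A gives 10>8]

PSNE = {(A,Q)}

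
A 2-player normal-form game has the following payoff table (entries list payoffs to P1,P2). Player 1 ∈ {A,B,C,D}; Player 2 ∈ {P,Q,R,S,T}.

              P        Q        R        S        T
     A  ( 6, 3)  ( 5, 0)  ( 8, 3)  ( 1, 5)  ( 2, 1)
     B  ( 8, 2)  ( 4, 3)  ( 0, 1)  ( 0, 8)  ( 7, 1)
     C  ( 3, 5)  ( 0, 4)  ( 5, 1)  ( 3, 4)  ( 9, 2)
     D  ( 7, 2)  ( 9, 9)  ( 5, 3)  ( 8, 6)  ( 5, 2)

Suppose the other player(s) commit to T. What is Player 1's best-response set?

argmax u_1 = {C}

u_1(A vs T) = 2
u_1(B vs T) = 7
u_1(C vs T) = 9
u_1(D vs T) = 5
max payoff 9 at {C}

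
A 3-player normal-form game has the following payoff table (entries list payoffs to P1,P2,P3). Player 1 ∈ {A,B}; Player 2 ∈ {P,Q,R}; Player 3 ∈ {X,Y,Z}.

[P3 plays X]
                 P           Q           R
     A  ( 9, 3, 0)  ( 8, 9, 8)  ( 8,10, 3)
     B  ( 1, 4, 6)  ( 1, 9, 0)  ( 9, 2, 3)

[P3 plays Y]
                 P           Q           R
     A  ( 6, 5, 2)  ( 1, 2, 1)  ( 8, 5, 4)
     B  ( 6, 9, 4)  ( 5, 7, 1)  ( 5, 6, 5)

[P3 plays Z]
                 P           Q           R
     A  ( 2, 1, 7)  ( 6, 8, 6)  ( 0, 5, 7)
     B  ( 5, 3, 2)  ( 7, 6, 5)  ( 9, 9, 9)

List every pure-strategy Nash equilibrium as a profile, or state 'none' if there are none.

NE set: (B,R,Z)

(A,P,X): not NE [P2→R gives 10>3; P3→Z gives 7>0]
(A,P,Y): not NE [P3→Z gives 7>2]
(A,P,Z): not NE [P1→B gives 5>2; P2→Q gives 8>1]
(A,Q,X): not NE [P2→R gives 10>9]
(A,Q,Y): not NE [P1→B gives 5>1; P2→R gives 5>2; P3→X gives 8>1]
(A,Q,Z): not NE [P1→B gives 7>6; P3→X gives 8>6]
(A,R,X): not NE [P1→B gives 9>8; P3→Z gives 7>3]
(A,R,Y): not NE [P3→Z gives 7>4]
(A,R,Z): not NE [P1→B gives 9>0; P2→Q gives 8>5]
(B,P,X): not NE [P1→A gives 9>1; P2→Q gives 9>4]
(B,P,Y): not NE [P3→X gives 6>4]
(B,P,Z): not NE [P2→R gives 9>3; P3→X gives 6>2]
(B,Q,X): not NE [P1→A gives 8>1; P3→Z gives 5>0]
(B,Q,Y): not NE [P2→P gives 9>7; P3→Z gives 5>1]
(B,Q,Z): not NE [P2→R gives 9>6]
(B,R,X): not NE [P2→Q gives 9>2; P3→Z gives 9>3]
(B,R,Y): not NE [P1→A gives 8>5; P2→P gives 9>6; P3→Z gives 9>5]
(B,R,Z): NE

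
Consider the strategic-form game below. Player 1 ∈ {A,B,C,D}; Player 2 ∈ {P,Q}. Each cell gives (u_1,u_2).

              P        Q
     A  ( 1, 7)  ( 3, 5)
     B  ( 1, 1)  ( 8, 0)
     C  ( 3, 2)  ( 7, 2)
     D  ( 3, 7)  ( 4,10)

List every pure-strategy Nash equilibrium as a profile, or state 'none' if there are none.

PSNE = {(C,P)}

(A,P): not NE [P1→D gives 3>1]
(A,Q): not NE [P1→B gives 8>3; P2→P gives 7>5]
(B,P): not NE [P1→D gives 3>1]
(B,Q): not NE [P2→P gives 1>0]
(C,P): NE
(C,Q): not NE [P1→B gives 8>7]
(D,P): not NE [P2→Q gives 10>7]
(D,Q): not NE [P1→B gives 8>4]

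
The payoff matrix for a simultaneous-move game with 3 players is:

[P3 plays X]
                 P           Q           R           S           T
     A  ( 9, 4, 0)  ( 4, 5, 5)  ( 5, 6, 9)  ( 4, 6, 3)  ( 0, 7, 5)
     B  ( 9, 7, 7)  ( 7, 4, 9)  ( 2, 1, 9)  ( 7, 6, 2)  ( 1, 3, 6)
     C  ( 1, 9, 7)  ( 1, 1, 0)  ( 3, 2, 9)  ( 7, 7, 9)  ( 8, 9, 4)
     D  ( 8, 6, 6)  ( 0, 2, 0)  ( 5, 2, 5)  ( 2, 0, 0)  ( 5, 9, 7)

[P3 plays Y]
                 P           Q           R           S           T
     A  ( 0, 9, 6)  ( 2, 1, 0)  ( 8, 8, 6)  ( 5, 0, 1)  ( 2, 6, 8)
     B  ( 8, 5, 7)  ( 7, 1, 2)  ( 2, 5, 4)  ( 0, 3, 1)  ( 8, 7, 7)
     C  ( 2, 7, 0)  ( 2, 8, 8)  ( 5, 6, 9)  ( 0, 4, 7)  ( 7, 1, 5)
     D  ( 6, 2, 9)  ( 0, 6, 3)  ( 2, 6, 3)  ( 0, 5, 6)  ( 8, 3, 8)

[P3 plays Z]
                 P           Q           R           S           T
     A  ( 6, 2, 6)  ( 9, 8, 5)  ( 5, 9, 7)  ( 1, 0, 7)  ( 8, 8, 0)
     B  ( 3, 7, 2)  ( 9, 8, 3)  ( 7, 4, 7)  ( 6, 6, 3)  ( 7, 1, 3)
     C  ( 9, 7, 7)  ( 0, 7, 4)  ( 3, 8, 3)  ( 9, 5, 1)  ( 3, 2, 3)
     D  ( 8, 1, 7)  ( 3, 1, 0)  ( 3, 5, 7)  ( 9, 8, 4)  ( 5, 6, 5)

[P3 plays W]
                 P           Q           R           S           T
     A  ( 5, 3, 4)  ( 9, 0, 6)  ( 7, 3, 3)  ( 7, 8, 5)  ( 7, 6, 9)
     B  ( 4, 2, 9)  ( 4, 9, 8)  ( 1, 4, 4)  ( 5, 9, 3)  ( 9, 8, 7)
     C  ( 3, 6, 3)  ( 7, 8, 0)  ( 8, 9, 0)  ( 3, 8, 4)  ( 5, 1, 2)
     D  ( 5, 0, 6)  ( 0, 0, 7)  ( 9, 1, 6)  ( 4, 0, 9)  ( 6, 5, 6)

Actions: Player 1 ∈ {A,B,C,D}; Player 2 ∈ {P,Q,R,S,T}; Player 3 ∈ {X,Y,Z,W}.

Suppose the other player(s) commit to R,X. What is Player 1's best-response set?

u_1(A vs R,X) = 5
u_1(B vs R,X) = 2
u_1(C vs R,X) = 3
u_1(D vs R,X) = 5
max payoff 5 at {A,D}

BR_1 = {A,D}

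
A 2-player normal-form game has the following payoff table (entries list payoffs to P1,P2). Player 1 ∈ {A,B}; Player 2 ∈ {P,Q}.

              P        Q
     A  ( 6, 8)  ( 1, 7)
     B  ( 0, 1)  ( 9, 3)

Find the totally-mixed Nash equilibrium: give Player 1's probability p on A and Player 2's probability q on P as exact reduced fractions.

(p,q) = (2/3, 4/7)

P1 indiff ⇒ q·6+(1-q)·1 = q·0+(1-q)·9 ⇒ q(6) = (1-q)(8) ⇒ q = 4/7
P2 indiff ⇒ p·8+(1-p)·1 = p·7+(1-p)·3 ⇒ p(1) = (1-p)(2) ⇒ p = 2/3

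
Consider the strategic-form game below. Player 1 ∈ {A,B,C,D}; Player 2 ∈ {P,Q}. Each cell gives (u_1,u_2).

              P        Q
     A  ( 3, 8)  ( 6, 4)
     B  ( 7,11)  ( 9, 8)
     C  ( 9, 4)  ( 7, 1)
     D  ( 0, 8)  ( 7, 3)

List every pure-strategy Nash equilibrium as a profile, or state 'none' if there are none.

Nash profiles: (C,P)

(A,P): not NE [P1→C gives 9>3]
(A,Q): not NE [P1→B gives 9>6; P2→P gives 8>4]
(B,P): not NE [P1→C gives 9>7]
(B,Q): not NE [P2→P gives 11>8]
(C,P): NE
(C,Q): not NE [P1→B gives 9>7; P2→P gives 4>1]
(D,P): not NE [P1→C gives 9>0]
(D,Q): not NE [P1→B gives 9>7; P2→P gives 8>3]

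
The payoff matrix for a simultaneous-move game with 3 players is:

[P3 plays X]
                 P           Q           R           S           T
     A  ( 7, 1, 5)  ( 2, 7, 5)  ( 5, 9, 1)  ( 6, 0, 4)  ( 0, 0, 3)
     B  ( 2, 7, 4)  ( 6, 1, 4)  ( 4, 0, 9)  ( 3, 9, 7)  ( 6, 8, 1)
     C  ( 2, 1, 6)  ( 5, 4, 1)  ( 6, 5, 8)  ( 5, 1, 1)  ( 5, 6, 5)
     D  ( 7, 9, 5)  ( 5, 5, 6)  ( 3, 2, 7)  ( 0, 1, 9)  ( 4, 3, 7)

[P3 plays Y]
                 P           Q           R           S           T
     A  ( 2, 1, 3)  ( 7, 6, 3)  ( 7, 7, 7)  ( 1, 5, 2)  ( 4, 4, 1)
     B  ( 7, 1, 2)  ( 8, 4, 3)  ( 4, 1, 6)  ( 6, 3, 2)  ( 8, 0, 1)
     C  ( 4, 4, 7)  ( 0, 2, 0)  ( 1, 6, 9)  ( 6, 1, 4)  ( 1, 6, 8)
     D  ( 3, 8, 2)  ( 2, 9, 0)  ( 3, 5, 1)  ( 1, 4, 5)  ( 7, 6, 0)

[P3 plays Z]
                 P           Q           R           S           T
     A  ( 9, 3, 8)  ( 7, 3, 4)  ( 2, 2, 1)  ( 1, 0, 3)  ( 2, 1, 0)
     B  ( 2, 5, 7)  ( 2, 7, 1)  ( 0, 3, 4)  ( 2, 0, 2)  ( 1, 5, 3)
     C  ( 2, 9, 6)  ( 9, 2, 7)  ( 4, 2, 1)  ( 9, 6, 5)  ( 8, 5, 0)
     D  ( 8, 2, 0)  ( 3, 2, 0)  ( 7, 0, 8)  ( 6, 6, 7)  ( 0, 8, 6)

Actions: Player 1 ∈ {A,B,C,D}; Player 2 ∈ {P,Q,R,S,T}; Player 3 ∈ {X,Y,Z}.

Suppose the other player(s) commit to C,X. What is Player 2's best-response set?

u_2(P vs C,X) = 1
u_2(Q vs C,X) = 4
u_2(R vs C,X) = 5
u_2(S vs C,X) = 1
u_2(T vs C,X) = 6
max payoff 6 at {T}

BR_2 = {T}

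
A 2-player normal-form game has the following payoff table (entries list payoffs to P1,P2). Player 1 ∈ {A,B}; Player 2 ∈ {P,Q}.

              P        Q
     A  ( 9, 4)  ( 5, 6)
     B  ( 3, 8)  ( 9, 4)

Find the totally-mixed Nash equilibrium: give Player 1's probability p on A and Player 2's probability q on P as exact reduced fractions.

p=2/3, q=2/5

P1 indiff ⇒ q·9+(1-q)·5 = q·3+(1-q)·9 ⇒ q(6) = (1-q)(4) ⇒ q = 2/5
P2 indiff ⇒ p·4+(1-p)·8 = p·6+(1-p)·4 ⇒ p(-2) = (1-p)(-4) ⇒ p = 2/3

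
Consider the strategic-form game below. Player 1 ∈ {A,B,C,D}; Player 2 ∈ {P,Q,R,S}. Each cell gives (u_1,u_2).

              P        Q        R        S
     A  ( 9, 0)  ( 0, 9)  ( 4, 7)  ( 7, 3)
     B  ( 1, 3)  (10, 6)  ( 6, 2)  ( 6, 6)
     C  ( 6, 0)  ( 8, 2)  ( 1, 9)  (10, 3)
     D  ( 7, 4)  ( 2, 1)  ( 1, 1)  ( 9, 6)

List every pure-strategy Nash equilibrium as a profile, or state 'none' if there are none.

PSNE = {(B,Q)}

(A,P): not NE [P2→Q gives 9>0]
(A,Q): not NE [P1→B gives 10>0]
(A,R): not NE [P1→B gives 6>4; P2→Q gives 9>7]
(A,S): not NE [P1→C gives 10>7; P2→Q gives 9>3]
(B,P): not NE [P1→A gives 9>1; P2→S gives 6>3]
(B,Q): NE
(B,R): not NE [P2→S gives 6>2]
(B,S): not NE [P1→C gives 10>6]
(C,P): not NE [P1→A gives 9>6; P2→R gives 9>0]
(C,Q): not NE [P1→B gives 10>8; P2→R gives 9>2]
(C,R): not NE [P1→B gives 6>1]
(C,S): not NE [P2→R gives 9>3]
(D,P): not NE [P1→A gives 9>7; P2→S gives 6>4]
(D,Q): not NE [P1→B gives 10>2; P2→S gives 6>1]
(D,R): not NE [P1→B gives 6>1; P2→S gives 6>1]
(D,S): not NE [P1→C gives 10>9]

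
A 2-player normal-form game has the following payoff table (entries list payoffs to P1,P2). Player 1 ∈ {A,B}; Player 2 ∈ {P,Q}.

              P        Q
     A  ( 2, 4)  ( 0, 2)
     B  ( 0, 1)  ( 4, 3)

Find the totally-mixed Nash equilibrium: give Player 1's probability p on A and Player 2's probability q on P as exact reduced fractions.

P1 indiff ⇒ q·2+(1-q)·0 = q·0+(1-q)·4 ⇒ q(2) = (1-q)(4) ⇒ q = 2/3
P2 indiff ⇒ p·4+(1-p)·1 = p·2+(1-p)·3 ⇒ p(2) = (1-p)(2) ⇒ p = 1/2

p=1/2, q=2/3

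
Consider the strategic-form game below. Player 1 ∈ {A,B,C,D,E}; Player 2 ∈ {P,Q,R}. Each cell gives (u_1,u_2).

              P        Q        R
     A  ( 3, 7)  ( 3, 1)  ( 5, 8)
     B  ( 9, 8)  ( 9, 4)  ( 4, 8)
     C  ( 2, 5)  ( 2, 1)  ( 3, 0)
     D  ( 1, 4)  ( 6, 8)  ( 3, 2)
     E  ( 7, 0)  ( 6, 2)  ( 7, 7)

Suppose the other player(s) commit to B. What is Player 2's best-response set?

argmax u_2 = {P,R}

u_2(P vs B) = 8
u_2(Q vs B) = 4
u_2(R vs B) = 8
max payoff 8 at {P,R}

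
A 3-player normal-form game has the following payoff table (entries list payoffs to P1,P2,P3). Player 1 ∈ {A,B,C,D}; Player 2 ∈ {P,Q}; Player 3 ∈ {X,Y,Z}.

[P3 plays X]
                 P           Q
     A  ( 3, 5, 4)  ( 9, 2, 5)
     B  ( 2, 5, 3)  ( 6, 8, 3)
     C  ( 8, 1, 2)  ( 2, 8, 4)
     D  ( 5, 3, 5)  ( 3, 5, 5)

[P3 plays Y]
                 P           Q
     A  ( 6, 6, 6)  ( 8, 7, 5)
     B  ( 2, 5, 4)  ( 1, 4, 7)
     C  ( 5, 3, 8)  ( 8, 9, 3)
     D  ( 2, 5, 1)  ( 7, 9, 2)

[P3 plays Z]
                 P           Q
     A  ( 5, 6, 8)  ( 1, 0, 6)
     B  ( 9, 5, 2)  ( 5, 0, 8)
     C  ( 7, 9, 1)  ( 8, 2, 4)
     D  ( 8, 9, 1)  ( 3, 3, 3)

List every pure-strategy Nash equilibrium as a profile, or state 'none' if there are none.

(A,P,X): not NE [P1→C gives 8>3; P3→Z gives 8>4]
(A,P,Y): not NE [P2→Q gives 7>6; P3→Z gives 8>6]
(A,P,Z): not NE [P1→B gives 9>5]
(A,Q,X): not NE [P2→P gives 5>2; P3→Z gives 6>5]
(A,Q,Y): not NE [P3→Z gives 6>5]
(A,Q,Z): not NE [P1→C gives 8>1; P2→P gives 6>0]
(B,P,X): not NE [P1→C gives 8>2; P2→Q gives 8>5; P3→Y gives 4>3]
(B,P,Y): not NE [P1→A gives 6>2]
(B,P,Z): not NE [P3→Y gives 4>2]
(B,Q,X): not NE [P1→A gives 9>6; P3→Z gives 8>3]
(B,Q,Y): not NE [P1→C gives 8>1; P2→P gives 5>4; P3→Z gives 8>7]
(B,Q,Z): not NE [P1→C gives 8>5; P2→P gives 5>0]
(C,P,X): not NE [P2→Q gives 8>1; P3→Y gives 8>2]
(C,P,Y): not NE [P1→A gives 6>5; P2→Q gives 9>3]
(C,P,Z): not NE [P1→B gives 9>7; P3→Y gives 8>1]
(C,Q,X): not NE [P1→A gives 9>2]
(C,Q,Y): not NE [P3→Z gives 4>3]
(C,Q,Z): not NE [P2→P gives 9>2]
(D,P,X): not NE [P1→C gives 8>5; P2→Q gives 5>3]
(D,P,Y): not NE [P1→A gives 6>2; P2→Q gives 9>5; P3→X gives 5>1]
(D,P,Z): not NE [P1→B gives 9>8; P3→X gives 5>1]
(D,Q,X): not NE [P1→A gives 9>3]
(D,Q,Y): not NE [P1→C gives 8>7; P3→X gives 5>2]
(D,Q,Z): not NE [P1→C gives 8>3; P2→P gives 9>3; P3→X gives 5>3]

Equilibria: none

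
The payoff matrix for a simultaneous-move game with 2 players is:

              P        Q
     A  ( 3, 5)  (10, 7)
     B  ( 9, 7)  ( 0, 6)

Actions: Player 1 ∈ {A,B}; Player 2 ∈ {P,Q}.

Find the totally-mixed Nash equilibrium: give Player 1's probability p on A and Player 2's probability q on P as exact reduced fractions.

P1 indiff ⇒ q·3+(1-q)·10 = q·9+(1-q)·0 ⇒ q(-6) = (1-q)(-10) ⇒ q = 5/8
P2 indiff ⇒ p·5+(1-p)·7 = p·7+(1-p)·6 ⇒ p(-2) = (1-p)(-1) ⇒ p = 1/3

p=1/3, q=5/8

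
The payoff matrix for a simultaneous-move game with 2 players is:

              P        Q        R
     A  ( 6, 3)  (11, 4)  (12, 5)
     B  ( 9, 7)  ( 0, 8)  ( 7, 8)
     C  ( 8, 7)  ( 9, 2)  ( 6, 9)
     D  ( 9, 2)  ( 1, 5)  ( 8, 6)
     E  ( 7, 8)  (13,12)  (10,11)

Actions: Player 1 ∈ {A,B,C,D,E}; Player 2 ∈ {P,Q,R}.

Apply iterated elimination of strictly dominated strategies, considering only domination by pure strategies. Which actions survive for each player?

P2 drop P (R beats it: A:5>3 B:8>7 C:9>7 D:6>2 E:11>8)
P1 drop B (A beats it: Q:11>0 R:12>7)
P1 drop C (A beats it: Q:11>9 R:12>6)
P1 drop D (A beats it: Q:11>1 R:12>8)
P1→{A,E} P2→{Q,R}

Survivors P1:{A,E} P2:{Q,R}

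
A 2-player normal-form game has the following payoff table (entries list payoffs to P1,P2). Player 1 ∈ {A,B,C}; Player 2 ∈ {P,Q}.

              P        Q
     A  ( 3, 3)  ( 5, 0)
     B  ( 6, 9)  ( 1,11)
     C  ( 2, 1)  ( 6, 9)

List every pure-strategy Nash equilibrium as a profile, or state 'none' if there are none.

PSNE = {(C,Q)}

(A,P): not NE [P1→B gives 6>3]
(A,Q): not NE [P1→C gives 6>5; P2→P gives 3>0]
(B,P): not NE [P2→Q gives 11>9]
(B,Q): not NE [P1→C gives 6>1]
(C,P): not NE [P1→B gives 6>2; P2→Q gives 9>1]
(C,Q): NE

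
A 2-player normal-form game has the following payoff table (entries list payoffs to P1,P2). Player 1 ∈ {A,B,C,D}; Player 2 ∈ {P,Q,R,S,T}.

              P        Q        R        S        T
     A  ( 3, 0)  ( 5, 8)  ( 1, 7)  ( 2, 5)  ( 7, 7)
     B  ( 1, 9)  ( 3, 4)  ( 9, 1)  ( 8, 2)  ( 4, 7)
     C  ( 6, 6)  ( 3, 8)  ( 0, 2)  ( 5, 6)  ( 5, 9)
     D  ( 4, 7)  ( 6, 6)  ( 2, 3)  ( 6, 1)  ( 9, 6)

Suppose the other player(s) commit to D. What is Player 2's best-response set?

u_2(P vs D) = 7
u_2(Q vs D) = 6
u_2(R vs D) = 3
u_2(S vs D) = 1
u_2(T vs D) = 6
max payoff 7 at {P}

BR_2 = {P}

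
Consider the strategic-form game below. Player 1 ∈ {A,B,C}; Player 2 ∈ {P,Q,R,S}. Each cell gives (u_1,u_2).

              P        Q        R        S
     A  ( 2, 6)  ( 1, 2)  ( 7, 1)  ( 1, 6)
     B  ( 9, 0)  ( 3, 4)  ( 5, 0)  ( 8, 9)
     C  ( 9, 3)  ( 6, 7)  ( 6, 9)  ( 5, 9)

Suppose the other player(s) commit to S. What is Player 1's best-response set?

argmax u_1 = {B}

u_1(A vs S) = 1
u_1(B vs S) = 8
u_1(C vs S) = 5
max payoff 8 at {B}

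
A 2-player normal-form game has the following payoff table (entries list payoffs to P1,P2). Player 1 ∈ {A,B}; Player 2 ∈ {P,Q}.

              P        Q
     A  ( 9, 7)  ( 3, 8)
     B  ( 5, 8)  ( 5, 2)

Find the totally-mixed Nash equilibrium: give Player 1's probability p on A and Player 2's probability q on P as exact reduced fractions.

P1 mixes 6/7 on A; P2 mixes 1/3 on P

P1 indiff ⇒ q·9+(1-q)·3 = q·5+(1-q)·5 ⇒ q(4) = (1-q)(2) ⇒ q = 1/3
P2 indiff ⇒ p·7+(1-p)·8 = p·8+(1-p)·2 ⇒ p(-1) = (1-p)(-6) ⇒ p = 6/7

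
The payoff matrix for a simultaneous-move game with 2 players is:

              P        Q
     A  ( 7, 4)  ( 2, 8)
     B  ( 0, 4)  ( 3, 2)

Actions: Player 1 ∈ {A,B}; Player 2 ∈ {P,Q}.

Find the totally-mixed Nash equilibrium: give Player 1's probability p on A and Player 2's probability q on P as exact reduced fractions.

p=1/3, q=1/8

P1 indiff ⇒ q·7+(1-q)·2 = q·0+(1-q)·3 ⇒ q(7) = (1-q)(1) ⇒ q = 1/8
P2 indiff ⇒ p·4+(1-p)·4 = p·8+(1-p)·2 ⇒ p(-4) = (1-p)(-2) ⇒ p = 1/3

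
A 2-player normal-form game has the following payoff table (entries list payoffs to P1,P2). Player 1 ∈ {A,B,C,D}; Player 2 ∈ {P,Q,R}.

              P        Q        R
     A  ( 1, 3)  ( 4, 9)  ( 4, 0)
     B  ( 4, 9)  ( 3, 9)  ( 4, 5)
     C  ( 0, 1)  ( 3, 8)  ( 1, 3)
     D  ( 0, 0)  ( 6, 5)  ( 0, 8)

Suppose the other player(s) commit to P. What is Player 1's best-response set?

u_1(A vs P) = 1
u_1(B vs P) = 4
u_1(C vs P) = 0
u_1(D vs P) = 0
max payoff 4 at {B}

argmax u_1 = {B}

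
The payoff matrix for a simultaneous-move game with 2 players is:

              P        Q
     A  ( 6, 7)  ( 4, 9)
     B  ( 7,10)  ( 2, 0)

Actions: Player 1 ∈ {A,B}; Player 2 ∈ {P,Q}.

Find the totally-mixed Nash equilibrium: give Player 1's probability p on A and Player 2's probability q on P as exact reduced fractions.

(p,q) = (5/6, 2/3)

P1 indiff ⇒ q·6+(1-q)·4 = q·7+(1-q)·2 ⇒ q(-1) = (1-q)(-2) ⇒ q = 2/3
P2 indiff ⇒ p·7+(1-p)·10 = p·9+(1-p)·0 ⇒ p(-2) = (1-p)(-10) ⇒ p = 5/6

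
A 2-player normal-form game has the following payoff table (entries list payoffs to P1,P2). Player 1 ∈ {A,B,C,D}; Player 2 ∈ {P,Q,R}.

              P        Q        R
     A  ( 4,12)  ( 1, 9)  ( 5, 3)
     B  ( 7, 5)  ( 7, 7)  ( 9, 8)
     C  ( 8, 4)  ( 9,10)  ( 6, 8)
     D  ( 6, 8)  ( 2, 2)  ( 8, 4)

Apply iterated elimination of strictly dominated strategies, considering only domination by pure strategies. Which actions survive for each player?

P1 drop A (B beats it: P:7>4 Q:7>1 R:9>5)
P1 drop D (B beats it: P:7>6 Q:7>2 R:9>8)
P2 drop P (Q beats it: B:7>5 C:10>4)
P1→{B,C} P2→{Q,R}

Survivors P1:{B,C} P2:{Q,R}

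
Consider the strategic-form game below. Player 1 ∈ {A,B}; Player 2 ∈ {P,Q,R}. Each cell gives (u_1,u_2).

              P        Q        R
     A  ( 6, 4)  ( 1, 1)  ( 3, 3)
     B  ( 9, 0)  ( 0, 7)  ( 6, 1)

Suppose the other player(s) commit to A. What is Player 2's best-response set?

u_2(P vs A) = 4
u_2(Q vs A) = 1
u_2(R vs A) = 3
max payoff 4 at {P}

BR_2 = {P}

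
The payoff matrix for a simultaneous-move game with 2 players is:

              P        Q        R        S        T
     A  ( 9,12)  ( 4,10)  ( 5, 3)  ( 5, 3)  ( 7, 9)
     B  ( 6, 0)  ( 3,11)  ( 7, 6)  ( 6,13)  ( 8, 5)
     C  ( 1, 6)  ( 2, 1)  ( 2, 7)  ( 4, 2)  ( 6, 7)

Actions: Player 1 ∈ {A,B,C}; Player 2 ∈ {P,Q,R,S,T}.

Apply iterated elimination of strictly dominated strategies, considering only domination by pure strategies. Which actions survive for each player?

IESDS → P1:{A,B} P2:{P,Q,S}

P1 drop C (A beats it: P:9>1 Q:4>2 R:5>2 S:5>4 T:7>6)
P2 drop R (Q beats it: A:10>3 B:11>6)
P2 drop T (Q beats it: A:10>9 B:11>5)
P1→{A,B} P2→{P,Q,S}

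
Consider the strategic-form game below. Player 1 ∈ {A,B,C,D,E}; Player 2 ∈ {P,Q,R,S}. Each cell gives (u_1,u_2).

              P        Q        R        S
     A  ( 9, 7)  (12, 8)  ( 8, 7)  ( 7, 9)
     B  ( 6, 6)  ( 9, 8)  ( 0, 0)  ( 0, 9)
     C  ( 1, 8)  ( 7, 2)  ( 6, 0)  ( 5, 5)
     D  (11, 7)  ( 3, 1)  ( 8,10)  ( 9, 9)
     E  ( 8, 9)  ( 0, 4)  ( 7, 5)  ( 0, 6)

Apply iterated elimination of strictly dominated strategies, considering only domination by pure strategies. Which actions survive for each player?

P1 drop B (A beats it: P:9>6 Q:12>9 R:8>0 S:7>0)
P1 drop C (A beats it: P:9>1 Q:12>7 R:8>6 S:7>5)
P1 drop E (A beats it: P:9>8 Q:12>0 R:8>7 S:7>0)
P2 drop P (S beats it: A:9>7 D:9>7)
P2 drop Q (S beats it: A:9>8 D:9>1)
P1→{A,D} P2→{R,S}

Remaining: P1:{A,D} P2:{R,S}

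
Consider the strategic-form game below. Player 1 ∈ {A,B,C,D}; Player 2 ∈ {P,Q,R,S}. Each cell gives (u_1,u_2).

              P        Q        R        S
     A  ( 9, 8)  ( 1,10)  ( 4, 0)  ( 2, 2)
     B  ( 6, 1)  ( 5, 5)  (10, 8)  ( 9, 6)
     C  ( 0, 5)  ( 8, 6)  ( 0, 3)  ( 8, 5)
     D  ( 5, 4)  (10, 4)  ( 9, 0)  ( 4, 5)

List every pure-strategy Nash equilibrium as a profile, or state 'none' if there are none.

(A,P): not NE [P2→Q gives 10>8]
(A,Q): not NE [P1→D gives 10>1]
(A,R): not NE [P1→B gives 10>4; P2→Q gives 10>0]
(A,S): not NE [P1→B gives 9>2; P2→Q gives 10>2]
(B,P): not NE [P1→A gives 9>6; P2→R gives 8>1]
(B,Q): not NE [P1→D gives 10>5; P2→R gives 8>5]
(B,R): NE
(B,S): not NE [P2→R gives 8>6]
(C,P): not NE [P1→A gives 9>0; P2→Q gives 6>5]
(C,Q): not NE [P1→D gives 10>8]
(C,R): not NE [P1→B gives 10>0; P2→Q gives 6>3]
(C,S): not NE [P1→B gives 9>8; P2→Q gives 6>5]
(D,P): not NE [P1→A gives 9>5; P2→S gives 5>4]
(D,Q): not NE [P2→S gives 5>4]
(D,R): not NE [P1→B gives 10>9; P2→S gives 5>0]
(D,S): not NE [P1→B gives 9>4]

NE set: (B,R)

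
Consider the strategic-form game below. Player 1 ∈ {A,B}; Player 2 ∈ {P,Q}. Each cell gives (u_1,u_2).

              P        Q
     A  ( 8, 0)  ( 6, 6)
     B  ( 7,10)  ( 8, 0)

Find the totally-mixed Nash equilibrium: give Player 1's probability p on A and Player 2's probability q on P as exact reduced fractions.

p=5/8, q=2/3

P1 indiff ⇒ q·8+(1-q)·6 = q·7+(1-q)·8 ⇒ q(1) = (1-q)(2) ⇒ q = 2/3
P2 indiff ⇒ p·0+(1-p)·10 = p·6+(1-p)·0 ⇒ p(-6) = (1-p)(-10) ⇒ p = 5/8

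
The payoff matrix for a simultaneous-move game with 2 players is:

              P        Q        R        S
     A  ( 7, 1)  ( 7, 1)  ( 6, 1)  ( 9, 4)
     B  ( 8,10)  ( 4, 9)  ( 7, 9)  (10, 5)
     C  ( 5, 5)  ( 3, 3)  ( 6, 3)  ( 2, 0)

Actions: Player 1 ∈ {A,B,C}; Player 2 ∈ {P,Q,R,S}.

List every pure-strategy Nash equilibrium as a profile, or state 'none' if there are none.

Nash profiles: (B,P)

(A,P): not NE [P1→B gives 8>7; P2→S gives 4>1]
(A,Q): not NE [P2→S gives 4>1]
(A,R): not NE [P1→B gives 7>6; P2→S gives 4>1]
(A,S): not NE [P1→B gives 10>9]
(B,P): NE
(B,Q): not NE [P1→A gives 7>4; P2→P gives 10>9]
(B,R): not NE [P2→P gives 10>9]
(B,S): not NE [P2→P gives 10>5]
(C,P): not NE [P1→B gives 8>5]
(C,Q): not NE [P1→A gives 7>3; P2→P gives 5>3]
(C,R): not NE [P1→B gives 7>6; P2→P gives 5>3]
(C,S): not NE [P1→B gives 10>2; P2→P gives 5>0]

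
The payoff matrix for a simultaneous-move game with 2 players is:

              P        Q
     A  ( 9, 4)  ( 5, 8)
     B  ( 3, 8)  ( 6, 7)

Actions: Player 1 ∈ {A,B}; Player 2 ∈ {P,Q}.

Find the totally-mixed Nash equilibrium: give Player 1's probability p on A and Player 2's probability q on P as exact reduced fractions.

P1 indiff ⇒ q·9+(1-q)·5 = q·3+(1-q)·6 ⇒ q(6) = (1-q)(1) ⇒ q = 1/7
P2 indiff ⇒ p·4+(1-p)·8 = p·8+(1-p)·7 ⇒ p(-4) = (1-p)(-1) ⇒ p = 1/5

P1 mixes 1/5 on A; P2 mixes 1/7 on P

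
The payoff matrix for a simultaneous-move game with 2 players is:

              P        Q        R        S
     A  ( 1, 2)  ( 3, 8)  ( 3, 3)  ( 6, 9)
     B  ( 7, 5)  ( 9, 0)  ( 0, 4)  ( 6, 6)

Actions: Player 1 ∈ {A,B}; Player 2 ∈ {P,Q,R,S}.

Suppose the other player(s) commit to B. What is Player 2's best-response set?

argmax u_2 = {S}

u_2(P vs B) = 5
u_2(Q vs B) = 0
u_2(R vs B) = 4
u_2(S vs B) = 6
max payoff 6 at {S}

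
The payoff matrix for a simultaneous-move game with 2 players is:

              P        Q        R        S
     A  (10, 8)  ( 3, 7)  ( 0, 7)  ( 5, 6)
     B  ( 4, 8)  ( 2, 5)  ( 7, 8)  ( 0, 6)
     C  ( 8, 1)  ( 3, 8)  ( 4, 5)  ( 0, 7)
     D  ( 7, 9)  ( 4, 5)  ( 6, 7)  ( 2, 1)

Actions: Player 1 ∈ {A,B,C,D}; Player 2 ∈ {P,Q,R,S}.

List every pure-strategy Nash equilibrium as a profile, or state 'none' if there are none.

Nash profiles: (A,P), (B,R)

(A,P): NE
(A,Q): not NE [P1→D gives 4>3; P2→P gives 8>7]
(A,R): not NE [P1→B gives 7>0; P2→P gives 8>7]
(A,S): not NE [P2→P gives 8>6]
(B,P): not NE [P1→A gives 10>4]
(B,Q): not NE [P1→D gives 4>2; P2→R gives 8>5]
(B,R): NE
(B,S): not NE [P1→A gives 5>0; P2→R gives 8>6]
(C,P): not NE [P1→A gives 10>8; P2→Q gives 8>1]
(C,Q): not NE [P1→D gives 4>3]
(C,R): not NE [P1→B gives 7>4; P2→Q gives 8>5]
(C,S): not NE [P1→A gives 5>0; P2→Q gives 8>7]
(D,P): not NE [P1→A gives 10>7]
(D,Q): not NE [P2→P gives 9>5]
(D,R): not NE [P1→B gives 7>6; P2→P gives 9>7]
(D,S): not NE [P1→A gives 5>2; P2→P gives 9>1]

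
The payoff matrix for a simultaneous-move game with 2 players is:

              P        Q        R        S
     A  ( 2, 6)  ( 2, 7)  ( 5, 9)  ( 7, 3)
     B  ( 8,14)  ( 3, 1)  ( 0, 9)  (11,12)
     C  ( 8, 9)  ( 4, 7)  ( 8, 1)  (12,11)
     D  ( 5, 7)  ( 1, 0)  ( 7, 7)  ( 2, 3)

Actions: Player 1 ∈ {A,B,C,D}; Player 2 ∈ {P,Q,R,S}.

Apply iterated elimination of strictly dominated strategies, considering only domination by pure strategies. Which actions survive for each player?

P1 drop A (C beats it: P:8>2 Q:4>2 R:8>5 S:12>7)
P1 drop D (C beats it: P:8>5 Q:4>1 R:8>7 S:12>2)
P2 drop Q (P beats it: B:14>1 C:9>7)
P2 drop R (P beats it: B:14>9 C:9>1)
P1→{B,C} P2→{P,S}

Remaining: P1:{B,C} P2:{P,S}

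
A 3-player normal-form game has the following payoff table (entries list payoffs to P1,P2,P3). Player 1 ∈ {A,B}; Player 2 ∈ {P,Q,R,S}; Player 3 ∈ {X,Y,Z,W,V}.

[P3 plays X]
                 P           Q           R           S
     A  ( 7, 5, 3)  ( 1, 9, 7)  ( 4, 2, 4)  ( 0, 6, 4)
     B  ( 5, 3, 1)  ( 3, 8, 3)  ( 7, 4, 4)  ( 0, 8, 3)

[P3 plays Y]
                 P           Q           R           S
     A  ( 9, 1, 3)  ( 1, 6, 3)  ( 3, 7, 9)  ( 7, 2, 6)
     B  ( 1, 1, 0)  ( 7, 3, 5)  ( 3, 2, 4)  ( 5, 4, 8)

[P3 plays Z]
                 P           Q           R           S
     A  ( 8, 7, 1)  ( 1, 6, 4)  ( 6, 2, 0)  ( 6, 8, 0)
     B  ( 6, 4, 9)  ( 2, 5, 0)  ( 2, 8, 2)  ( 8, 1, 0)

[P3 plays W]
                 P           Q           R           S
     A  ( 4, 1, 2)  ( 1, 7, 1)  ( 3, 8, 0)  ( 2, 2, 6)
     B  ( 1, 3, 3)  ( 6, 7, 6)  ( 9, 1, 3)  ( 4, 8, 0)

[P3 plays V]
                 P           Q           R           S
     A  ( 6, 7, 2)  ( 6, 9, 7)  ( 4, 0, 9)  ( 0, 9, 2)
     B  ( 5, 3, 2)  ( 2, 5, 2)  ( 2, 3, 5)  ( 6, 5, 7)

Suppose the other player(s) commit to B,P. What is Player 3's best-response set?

u_3(X vs B,P) = 1
u_3(Y vs B,P) = 0
u_3(Z vs B,P) = 9
u_3(W vs B,P) = 3
u_3(V vs B,P) = 2
max payoff 9 at {Z}

BR_3 = {Z}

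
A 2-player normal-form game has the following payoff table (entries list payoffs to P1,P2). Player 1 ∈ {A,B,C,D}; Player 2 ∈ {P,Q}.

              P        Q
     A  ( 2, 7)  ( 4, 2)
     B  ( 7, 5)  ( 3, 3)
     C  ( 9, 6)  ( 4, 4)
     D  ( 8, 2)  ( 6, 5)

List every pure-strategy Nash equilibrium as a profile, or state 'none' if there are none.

NE set: (C,P), (D,Q)

(A,P): not NE [P1→C gives 9>2]
(A,Q): not NE [P1→D gives 6>4; P2→P gives 7>2]
(B,P): not NE [P1→C gives 9>7]
(B,Q): not NE [P1→D gives 6>3; P2→P gives 5>3]
(C,P): NE
(C,Q): not NE [P1→D gives 6>4; P2→P gives 6>4]
(D,P): not NE [P1→C gives 9>8; P2→Q gives 5>2]
(D,Q): NE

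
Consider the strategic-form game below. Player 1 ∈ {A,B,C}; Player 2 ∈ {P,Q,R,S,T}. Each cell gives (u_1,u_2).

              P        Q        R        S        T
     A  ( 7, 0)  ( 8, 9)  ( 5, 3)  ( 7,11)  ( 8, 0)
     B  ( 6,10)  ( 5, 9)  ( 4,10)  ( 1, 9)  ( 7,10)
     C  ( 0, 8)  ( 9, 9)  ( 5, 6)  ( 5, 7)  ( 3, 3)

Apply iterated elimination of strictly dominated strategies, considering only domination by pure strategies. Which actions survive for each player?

IESDS → P1:{A,C} P2:{Q,S}

P1 drop B (A beats it: P:7>6 Q:8>5 R:5>4 S:7>1 T:8>7)
P2 drop P (Q beats it: A:9>0 C:9>8)
P2 drop R (Q beats it: A:9>3 C:9>6)
P2 drop T (Q beats it: A:9>0 C:9>3)
P1→{A,C} P2→{Q,S}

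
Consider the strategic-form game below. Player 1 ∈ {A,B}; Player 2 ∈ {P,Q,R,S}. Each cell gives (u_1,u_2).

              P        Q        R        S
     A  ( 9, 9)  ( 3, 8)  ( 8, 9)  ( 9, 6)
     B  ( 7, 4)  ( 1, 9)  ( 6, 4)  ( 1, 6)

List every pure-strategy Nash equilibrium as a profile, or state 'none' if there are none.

NE set: (A,P), (A,R)

(A,P): NE
(A,Q): not NE [P2→R gives 9>8]
(A,R): NE
(A,S): not NE [P2→R gives 9>6]
(B,P): not NE [P1→A gives 9>7; P2→Q gives 9>4]
(B,Q): not NE [P1→A gives 3>1]
(B,R): not NE [P1→A gives 8>6; P2→Q gives 9>4]
(B,S): not NE [P1→A gives 9>1; P2→Q gives 9>6]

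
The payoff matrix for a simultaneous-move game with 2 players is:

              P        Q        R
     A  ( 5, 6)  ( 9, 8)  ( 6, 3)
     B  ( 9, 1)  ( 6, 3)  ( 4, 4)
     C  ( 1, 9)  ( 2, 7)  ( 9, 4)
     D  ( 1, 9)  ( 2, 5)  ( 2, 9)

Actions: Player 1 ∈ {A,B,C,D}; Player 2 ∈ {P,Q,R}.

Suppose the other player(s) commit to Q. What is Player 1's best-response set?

argmax u_1 = {A}

u_1(A vs Q) = 9
u_1(B vs Q) = 6
u_1(C vs Q) = 2
u_1(D vs Q) = 2
max payoff 9 at {A}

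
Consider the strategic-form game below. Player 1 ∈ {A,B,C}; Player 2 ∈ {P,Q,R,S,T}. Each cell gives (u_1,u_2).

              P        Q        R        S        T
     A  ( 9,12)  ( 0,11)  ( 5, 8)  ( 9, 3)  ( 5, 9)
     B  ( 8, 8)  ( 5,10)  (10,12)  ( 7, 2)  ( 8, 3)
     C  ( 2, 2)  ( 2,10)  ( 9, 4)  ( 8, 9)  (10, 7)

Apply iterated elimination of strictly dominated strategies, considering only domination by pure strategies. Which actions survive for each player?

P2 drop S (Q beats it: A:11>3 B:10>2 C:10>9)
P2 drop T (Q beats it: A:11>9 B:10>3 C:10>7)
P1 drop C (B beats it: P:8>2 Q:5>2 R:10>9)
P1→{A,B} P2→{P,Q,R}

Survivors P1:{A,B} P2:{P,Q,R}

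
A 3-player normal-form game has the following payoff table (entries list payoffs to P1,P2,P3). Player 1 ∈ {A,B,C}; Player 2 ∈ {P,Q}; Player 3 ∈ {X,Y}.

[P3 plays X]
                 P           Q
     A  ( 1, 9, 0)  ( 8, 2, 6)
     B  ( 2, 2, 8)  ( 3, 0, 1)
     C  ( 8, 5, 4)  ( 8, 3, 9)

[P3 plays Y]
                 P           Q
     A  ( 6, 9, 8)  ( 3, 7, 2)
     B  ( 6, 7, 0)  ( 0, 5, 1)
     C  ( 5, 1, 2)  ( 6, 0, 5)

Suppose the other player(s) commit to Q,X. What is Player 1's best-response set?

P1 best: {A,C}

u_1(A vs Q,X) = 8
u_1(B vs Q,X) = 3
u_1(C vs Q,X) = 8
max payoff 8 at {A,C}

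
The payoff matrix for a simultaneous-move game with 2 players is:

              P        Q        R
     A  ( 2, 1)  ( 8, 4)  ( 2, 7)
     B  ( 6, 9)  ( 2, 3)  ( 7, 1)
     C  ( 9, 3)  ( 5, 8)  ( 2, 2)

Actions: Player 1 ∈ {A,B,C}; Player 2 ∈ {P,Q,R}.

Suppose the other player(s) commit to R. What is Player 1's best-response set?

u_1(A vs R) = 2
u_1(B vs R) = 7
u_1(C vs R) = 2
max payoff 7 at {B}

P1 best: {B}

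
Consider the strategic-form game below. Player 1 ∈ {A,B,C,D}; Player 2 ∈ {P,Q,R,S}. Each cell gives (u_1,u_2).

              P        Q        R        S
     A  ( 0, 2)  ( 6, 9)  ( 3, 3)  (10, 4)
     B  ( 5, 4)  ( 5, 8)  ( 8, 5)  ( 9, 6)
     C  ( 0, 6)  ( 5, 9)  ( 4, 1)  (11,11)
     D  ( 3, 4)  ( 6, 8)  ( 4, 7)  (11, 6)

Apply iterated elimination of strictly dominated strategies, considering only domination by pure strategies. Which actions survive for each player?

P2 drop P (Q beats it: A:9>2 B:8>4 C:9>6 D:8>4)
P2 drop R (Q beats it: A:9>3 B:8>5 C:9>1 D:8>7)
P1 drop B (A beats it: Q:6>5 S:10>9)
P1→{A,C,D} P2→{Q,S}

Remaining: P1:{A,C,D} P2:{Q,S}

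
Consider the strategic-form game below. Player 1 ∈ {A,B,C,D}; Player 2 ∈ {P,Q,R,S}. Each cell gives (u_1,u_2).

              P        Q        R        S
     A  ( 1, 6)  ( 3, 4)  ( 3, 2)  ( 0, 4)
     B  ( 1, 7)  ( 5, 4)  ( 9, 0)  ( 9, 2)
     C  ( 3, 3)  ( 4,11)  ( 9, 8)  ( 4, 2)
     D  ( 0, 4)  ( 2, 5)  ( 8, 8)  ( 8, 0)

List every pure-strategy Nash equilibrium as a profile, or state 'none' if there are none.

(A,P): not NE [P1→C gives 3>1]
(A,Q): not NE [P1→B gives 5>3; P2→P gives 6>4]
(A,R): not NE [P1→C gives 9>3; P2→P gives 6>2]
(A,S): not NE [P1→B gives 9>0; P2→P gives 6>4]
(B,P): not NE [P1→C gives 3>1]
(B,Q): not NE [P2→P gives 7>4]
(B,R): not NE [P2→P gives 7>0]
(B,S): not NE [P2→P gives 7>2]
(C,P): not NE [P2→Q gives 11>3]
(C,Q): not NE [P1→B gives 5>4]
(C,R): not NE [P2→Q gives 11>8]
(C,S): not NE [P1→B gives 9>4; P2→Q gives 11>2]
(D,P): not NE [P1→C gives 3>0; P2→R gives 8>4]
(D,Q): not NE [P1→B gives 5>2; P2→R gives 8>5]
(D,R): not NE [P1→C gives 9>8]
(D,S): not NE [P1→B gives 9>8; P2→R gives 8>0]

Equilibria: none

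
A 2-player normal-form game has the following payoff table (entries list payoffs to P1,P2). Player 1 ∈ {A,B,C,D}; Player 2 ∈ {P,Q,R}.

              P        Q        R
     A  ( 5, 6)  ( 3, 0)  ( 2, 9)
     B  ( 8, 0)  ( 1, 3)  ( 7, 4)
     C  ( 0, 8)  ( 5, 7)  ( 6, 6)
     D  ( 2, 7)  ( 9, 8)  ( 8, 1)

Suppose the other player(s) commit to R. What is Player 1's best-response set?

u_1(A vs R) = 2
u_1(B vs R) = 7
u_1(C vs R) = 6
u_1(D vs R) = 8
max payoff 8 at {D}

P1 best: {D}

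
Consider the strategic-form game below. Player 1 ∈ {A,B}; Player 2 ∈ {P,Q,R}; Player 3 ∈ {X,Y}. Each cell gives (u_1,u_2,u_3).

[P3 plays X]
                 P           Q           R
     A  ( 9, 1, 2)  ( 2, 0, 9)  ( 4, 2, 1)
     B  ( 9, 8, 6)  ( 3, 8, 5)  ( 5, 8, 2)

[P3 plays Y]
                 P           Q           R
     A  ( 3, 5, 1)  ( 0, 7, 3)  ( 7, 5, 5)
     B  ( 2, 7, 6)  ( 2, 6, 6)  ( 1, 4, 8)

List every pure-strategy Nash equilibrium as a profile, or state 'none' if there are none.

(A,P,X): not NE [P2→R gives 2>1]
(A,P,Y): not NE [P2→Q gives 7>5; P3→X gives 2>1]
(A,Q,X): not NE [P1→B gives 3>2; P2→R gives 2>0]
(A,Q,Y): not NE [P1→B gives 2>0; P3→X gives 9>3]
(A,R,X): not NE [P1→B gives 5>4; P3→Y gives 5>1]
(A,R,Y): not NE [P2→Q gives 7>5]
(B,P,X): NE
(B,P,Y): not NE [P1→A gives 3>2]
(B,Q,X): not NE [P3→Y gives 6>5]
(B,Q,Y): not NE [P2→P gives 7>6]
(B,R,X): not NE [P3→Y gives 8>2]
(B,R,Y): not NE [P1→A gives 7>1; P2→P gives 7>4]

PSNE = {(B,P,X)}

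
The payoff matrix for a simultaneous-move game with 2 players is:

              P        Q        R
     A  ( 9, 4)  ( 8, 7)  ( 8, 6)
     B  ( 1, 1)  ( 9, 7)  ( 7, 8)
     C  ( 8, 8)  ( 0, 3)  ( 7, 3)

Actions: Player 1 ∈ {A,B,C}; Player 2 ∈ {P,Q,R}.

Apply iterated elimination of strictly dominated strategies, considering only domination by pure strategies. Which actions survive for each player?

Survivors P1:{A,B} P2:{Q,R}

P1 drop C (A beats it: P:9>8 Q:8>0 R:8>7)
P2 drop P (Q beats it: A:7>4 B:7>1)
P1→{A,B} P2→{Q,R}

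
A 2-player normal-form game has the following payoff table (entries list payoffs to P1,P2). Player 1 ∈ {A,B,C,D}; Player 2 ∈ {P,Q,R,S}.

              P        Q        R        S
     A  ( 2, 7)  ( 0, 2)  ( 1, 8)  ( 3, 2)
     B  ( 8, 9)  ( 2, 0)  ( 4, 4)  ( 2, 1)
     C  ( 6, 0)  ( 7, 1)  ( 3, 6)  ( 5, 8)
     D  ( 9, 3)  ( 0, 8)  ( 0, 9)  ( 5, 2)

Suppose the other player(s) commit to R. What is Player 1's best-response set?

argmax u_1 = {B}

u_1(A vs R) = 1
u_1(B vs R) = 4
u_1(C vs R) = 3
u_1(D vs R) = 0
max payoff 4 at {B}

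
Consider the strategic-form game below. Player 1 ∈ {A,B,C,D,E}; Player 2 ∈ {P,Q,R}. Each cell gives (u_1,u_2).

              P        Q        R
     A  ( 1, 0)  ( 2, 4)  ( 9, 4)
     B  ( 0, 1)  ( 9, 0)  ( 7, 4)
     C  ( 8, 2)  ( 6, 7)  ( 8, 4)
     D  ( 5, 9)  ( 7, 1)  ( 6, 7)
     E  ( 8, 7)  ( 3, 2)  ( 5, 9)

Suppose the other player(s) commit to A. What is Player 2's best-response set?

u_2(P vs A) = 0
u_2(Q vs A) = 4
u_2(R vs A) = 4
max payoff 4 at {Q,R}

BR_2 = {Q,R}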